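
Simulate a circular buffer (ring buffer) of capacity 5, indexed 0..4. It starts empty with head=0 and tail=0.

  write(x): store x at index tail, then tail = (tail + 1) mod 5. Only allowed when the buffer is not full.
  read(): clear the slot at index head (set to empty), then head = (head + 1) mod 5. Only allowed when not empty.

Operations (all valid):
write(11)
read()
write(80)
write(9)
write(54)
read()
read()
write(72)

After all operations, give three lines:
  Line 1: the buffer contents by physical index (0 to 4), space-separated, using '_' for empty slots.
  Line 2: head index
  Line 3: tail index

Answer: _ _ _ 54 72
3
0

Derivation:
write(11): buf=[11 _ _ _ _], head=0, tail=1, size=1
read(): buf=[_ _ _ _ _], head=1, tail=1, size=0
write(80): buf=[_ 80 _ _ _], head=1, tail=2, size=1
write(9): buf=[_ 80 9 _ _], head=1, tail=3, size=2
write(54): buf=[_ 80 9 54 _], head=1, tail=4, size=3
read(): buf=[_ _ 9 54 _], head=2, tail=4, size=2
read(): buf=[_ _ _ 54 _], head=3, tail=4, size=1
write(72): buf=[_ _ _ 54 72], head=3, tail=0, size=2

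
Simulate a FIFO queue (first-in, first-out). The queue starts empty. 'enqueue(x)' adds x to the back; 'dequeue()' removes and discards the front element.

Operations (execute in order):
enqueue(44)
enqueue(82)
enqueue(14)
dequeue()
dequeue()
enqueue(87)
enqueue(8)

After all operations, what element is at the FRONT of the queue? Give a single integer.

enqueue(44): queue = [44]
enqueue(82): queue = [44, 82]
enqueue(14): queue = [44, 82, 14]
dequeue(): queue = [82, 14]
dequeue(): queue = [14]
enqueue(87): queue = [14, 87]
enqueue(8): queue = [14, 87, 8]

Answer: 14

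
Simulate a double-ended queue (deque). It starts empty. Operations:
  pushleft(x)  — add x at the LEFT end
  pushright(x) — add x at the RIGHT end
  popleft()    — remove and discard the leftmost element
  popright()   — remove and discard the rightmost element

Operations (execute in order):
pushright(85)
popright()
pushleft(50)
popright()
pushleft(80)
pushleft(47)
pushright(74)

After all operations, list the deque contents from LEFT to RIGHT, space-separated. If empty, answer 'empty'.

Answer: 47 80 74

Derivation:
pushright(85): [85]
popright(): []
pushleft(50): [50]
popright(): []
pushleft(80): [80]
pushleft(47): [47, 80]
pushright(74): [47, 80, 74]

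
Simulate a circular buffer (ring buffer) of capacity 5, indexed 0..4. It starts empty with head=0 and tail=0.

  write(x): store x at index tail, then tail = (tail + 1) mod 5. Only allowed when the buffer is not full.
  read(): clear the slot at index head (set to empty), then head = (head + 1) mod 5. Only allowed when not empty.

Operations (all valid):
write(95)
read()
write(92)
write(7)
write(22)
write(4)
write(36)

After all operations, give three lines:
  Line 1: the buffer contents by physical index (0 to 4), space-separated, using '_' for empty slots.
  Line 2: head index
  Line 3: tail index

write(95): buf=[95 _ _ _ _], head=0, tail=1, size=1
read(): buf=[_ _ _ _ _], head=1, tail=1, size=0
write(92): buf=[_ 92 _ _ _], head=1, tail=2, size=1
write(7): buf=[_ 92 7 _ _], head=1, tail=3, size=2
write(22): buf=[_ 92 7 22 _], head=1, tail=4, size=3
write(4): buf=[_ 92 7 22 4], head=1, tail=0, size=4
write(36): buf=[36 92 7 22 4], head=1, tail=1, size=5

Answer: 36 92 7 22 4
1
1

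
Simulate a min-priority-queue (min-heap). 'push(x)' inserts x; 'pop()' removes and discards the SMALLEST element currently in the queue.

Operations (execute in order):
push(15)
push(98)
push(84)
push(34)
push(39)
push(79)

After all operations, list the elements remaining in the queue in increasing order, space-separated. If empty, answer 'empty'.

Answer: 15 34 39 79 84 98

Derivation:
push(15): heap contents = [15]
push(98): heap contents = [15, 98]
push(84): heap contents = [15, 84, 98]
push(34): heap contents = [15, 34, 84, 98]
push(39): heap contents = [15, 34, 39, 84, 98]
push(79): heap contents = [15, 34, 39, 79, 84, 98]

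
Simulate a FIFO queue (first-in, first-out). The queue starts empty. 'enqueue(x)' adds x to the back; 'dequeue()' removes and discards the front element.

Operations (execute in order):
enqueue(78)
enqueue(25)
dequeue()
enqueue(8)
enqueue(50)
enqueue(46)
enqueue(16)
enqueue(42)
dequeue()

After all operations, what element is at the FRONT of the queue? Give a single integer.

Answer: 8

Derivation:
enqueue(78): queue = [78]
enqueue(25): queue = [78, 25]
dequeue(): queue = [25]
enqueue(8): queue = [25, 8]
enqueue(50): queue = [25, 8, 50]
enqueue(46): queue = [25, 8, 50, 46]
enqueue(16): queue = [25, 8, 50, 46, 16]
enqueue(42): queue = [25, 8, 50, 46, 16, 42]
dequeue(): queue = [8, 50, 46, 16, 42]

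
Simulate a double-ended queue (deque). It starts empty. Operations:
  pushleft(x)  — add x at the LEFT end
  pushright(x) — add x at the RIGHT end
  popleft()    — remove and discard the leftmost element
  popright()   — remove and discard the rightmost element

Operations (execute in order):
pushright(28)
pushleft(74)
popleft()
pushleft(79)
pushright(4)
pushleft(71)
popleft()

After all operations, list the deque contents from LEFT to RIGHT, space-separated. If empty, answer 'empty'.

pushright(28): [28]
pushleft(74): [74, 28]
popleft(): [28]
pushleft(79): [79, 28]
pushright(4): [79, 28, 4]
pushleft(71): [71, 79, 28, 4]
popleft(): [79, 28, 4]

Answer: 79 28 4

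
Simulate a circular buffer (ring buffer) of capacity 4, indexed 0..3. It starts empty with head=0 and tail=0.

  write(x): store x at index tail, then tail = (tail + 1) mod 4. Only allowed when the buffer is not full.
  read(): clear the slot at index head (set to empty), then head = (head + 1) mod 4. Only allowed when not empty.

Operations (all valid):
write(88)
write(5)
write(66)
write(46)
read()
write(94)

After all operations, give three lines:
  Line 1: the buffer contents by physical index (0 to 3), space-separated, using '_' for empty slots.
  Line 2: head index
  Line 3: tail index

Answer: 94 5 66 46
1
1

Derivation:
write(88): buf=[88 _ _ _], head=0, tail=1, size=1
write(5): buf=[88 5 _ _], head=0, tail=2, size=2
write(66): buf=[88 5 66 _], head=0, tail=3, size=3
write(46): buf=[88 5 66 46], head=0, tail=0, size=4
read(): buf=[_ 5 66 46], head=1, tail=0, size=3
write(94): buf=[94 5 66 46], head=1, tail=1, size=4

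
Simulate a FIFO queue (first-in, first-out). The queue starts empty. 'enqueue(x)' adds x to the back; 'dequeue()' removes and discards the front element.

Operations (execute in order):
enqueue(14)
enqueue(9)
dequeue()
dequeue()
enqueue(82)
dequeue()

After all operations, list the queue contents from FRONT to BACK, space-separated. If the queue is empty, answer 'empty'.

enqueue(14): [14]
enqueue(9): [14, 9]
dequeue(): [9]
dequeue(): []
enqueue(82): [82]
dequeue(): []

Answer: empty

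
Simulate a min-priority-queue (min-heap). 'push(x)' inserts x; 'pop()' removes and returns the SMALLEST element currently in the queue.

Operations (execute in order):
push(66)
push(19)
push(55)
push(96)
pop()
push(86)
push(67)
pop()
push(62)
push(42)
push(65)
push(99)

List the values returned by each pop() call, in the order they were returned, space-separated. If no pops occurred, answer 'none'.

Answer: 19 55

Derivation:
push(66): heap contents = [66]
push(19): heap contents = [19, 66]
push(55): heap contents = [19, 55, 66]
push(96): heap contents = [19, 55, 66, 96]
pop() → 19: heap contents = [55, 66, 96]
push(86): heap contents = [55, 66, 86, 96]
push(67): heap contents = [55, 66, 67, 86, 96]
pop() → 55: heap contents = [66, 67, 86, 96]
push(62): heap contents = [62, 66, 67, 86, 96]
push(42): heap contents = [42, 62, 66, 67, 86, 96]
push(65): heap contents = [42, 62, 65, 66, 67, 86, 96]
push(99): heap contents = [42, 62, 65, 66, 67, 86, 96, 99]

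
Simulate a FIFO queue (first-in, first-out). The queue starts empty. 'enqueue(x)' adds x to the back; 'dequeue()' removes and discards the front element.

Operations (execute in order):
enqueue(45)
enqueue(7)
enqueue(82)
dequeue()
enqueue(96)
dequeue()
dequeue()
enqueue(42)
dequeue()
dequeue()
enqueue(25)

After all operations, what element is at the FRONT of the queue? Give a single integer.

enqueue(45): queue = [45]
enqueue(7): queue = [45, 7]
enqueue(82): queue = [45, 7, 82]
dequeue(): queue = [7, 82]
enqueue(96): queue = [7, 82, 96]
dequeue(): queue = [82, 96]
dequeue(): queue = [96]
enqueue(42): queue = [96, 42]
dequeue(): queue = [42]
dequeue(): queue = []
enqueue(25): queue = [25]

Answer: 25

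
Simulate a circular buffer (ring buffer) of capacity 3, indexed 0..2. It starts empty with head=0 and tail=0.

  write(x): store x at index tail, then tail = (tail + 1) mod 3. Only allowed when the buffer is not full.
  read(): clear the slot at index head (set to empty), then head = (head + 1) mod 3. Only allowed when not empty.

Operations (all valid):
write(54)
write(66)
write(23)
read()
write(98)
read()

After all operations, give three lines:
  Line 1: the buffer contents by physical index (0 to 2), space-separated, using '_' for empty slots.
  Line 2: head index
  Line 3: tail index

write(54): buf=[54 _ _], head=0, tail=1, size=1
write(66): buf=[54 66 _], head=0, tail=2, size=2
write(23): buf=[54 66 23], head=0, tail=0, size=3
read(): buf=[_ 66 23], head=1, tail=0, size=2
write(98): buf=[98 66 23], head=1, tail=1, size=3
read(): buf=[98 _ 23], head=2, tail=1, size=2

Answer: 98 _ 23
2
1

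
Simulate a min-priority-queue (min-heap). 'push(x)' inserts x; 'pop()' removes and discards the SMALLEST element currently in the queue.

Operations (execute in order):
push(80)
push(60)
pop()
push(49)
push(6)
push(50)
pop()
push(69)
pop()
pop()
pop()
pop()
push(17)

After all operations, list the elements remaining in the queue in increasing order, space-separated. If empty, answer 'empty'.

Answer: 17

Derivation:
push(80): heap contents = [80]
push(60): heap contents = [60, 80]
pop() → 60: heap contents = [80]
push(49): heap contents = [49, 80]
push(6): heap contents = [6, 49, 80]
push(50): heap contents = [6, 49, 50, 80]
pop() → 6: heap contents = [49, 50, 80]
push(69): heap contents = [49, 50, 69, 80]
pop() → 49: heap contents = [50, 69, 80]
pop() → 50: heap contents = [69, 80]
pop() → 69: heap contents = [80]
pop() → 80: heap contents = []
push(17): heap contents = [17]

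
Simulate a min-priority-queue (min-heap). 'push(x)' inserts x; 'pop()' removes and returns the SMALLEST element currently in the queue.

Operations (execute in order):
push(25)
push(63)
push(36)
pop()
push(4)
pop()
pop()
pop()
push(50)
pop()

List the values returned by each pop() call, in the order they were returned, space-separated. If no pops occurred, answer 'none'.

Answer: 25 4 36 63 50

Derivation:
push(25): heap contents = [25]
push(63): heap contents = [25, 63]
push(36): heap contents = [25, 36, 63]
pop() → 25: heap contents = [36, 63]
push(4): heap contents = [4, 36, 63]
pop() → 4: heap contents = [36, 63]
pop() → 36: heap contents = [63]
pop() → 63: heap contents = []
push(50): heap contents = [50]
pop() → 50: heap contents = []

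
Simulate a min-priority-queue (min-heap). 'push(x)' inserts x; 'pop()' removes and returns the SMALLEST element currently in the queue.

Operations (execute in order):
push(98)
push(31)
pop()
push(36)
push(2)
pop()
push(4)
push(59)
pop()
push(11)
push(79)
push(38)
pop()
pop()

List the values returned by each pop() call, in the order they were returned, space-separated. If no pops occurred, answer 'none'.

push(98): heap contents = [98]
push(31): heap contents = [31, 98]
pop() → 31: heap contents = [98]
push(36): heap contents = [36, 98]
push(2): heap contents = [2, 36, 98]
pop() → 2: heap contents = [36, 98]
push(4): heap contents = [4, 36, 98]
push(59): heap contents = [4, 36, 59, 98]
pop() → 4: heap contents = [36, 59, 98]
push(11): heap contents = [11, 36, 59, 98]
push(79): heap contents = [11, 36, 59, 79, 98]
push(38): heap contents = [11, 36, 38, 59, 79, 98]
pop() → 11: heap contents = [36, 38, 59, 79, 98]
pop() → 36: heap contents = [38, 59, 79, 98]

Answer: 31 2 4 11 36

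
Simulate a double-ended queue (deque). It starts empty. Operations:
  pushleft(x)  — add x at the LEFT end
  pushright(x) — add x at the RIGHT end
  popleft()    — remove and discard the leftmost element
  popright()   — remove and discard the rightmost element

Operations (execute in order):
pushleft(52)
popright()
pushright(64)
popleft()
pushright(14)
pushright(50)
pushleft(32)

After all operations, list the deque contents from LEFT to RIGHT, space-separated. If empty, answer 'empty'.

pushleft(52): [52]
popright(): []
pushright(64): [64]
popleft(): []
pushright(14): [14]
pushright(50): [14, 50]
pushleft(32): [32, 14, 50]

Answer: 32 14 50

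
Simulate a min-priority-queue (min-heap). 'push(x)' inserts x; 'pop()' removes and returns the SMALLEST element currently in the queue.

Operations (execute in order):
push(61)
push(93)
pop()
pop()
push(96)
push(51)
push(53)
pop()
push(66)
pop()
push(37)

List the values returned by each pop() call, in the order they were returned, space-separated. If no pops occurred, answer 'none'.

push(61): heap contents = [61]
push(93): heap contents = [61, 93]
pop() → 61: heap contents = [93]
pop() → 93: heap contents = []
push(96): heap contents = [96]
push(51): heap contents = [51, 96]
push(53): heap contents = [51, 53, 96]
pop() → 51: heap contents = [53, 96]
push(66): heap contents = [53, 66, 96]
pop() → 53: heap contents = [66, 96]
push(37): heap contents = [37, 66, 96]

Answer: 61 93 51 53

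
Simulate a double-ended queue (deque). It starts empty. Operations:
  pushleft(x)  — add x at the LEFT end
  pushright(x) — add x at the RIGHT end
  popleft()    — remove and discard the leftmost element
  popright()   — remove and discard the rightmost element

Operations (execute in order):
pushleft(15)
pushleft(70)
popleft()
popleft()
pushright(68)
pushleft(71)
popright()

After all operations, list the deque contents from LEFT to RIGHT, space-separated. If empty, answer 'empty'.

pushleft(15): [15]
pushleft(70): [70, 15]
popleft(): [15]
popleft(): []
pushright(68): [68]
pushleft(71): [71, 68]
popright(): [71]

Answer: 71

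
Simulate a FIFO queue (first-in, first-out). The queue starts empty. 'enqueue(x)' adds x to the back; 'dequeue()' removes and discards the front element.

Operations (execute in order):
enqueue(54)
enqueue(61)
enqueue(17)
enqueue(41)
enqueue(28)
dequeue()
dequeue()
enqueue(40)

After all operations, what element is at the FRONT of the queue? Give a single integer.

enqueue(54): queue = [54]
enqueue(61): queue = [54, 61]
enqueue(17): queue = [54, 61, 17]
enqueue(41): queue = [54, 61, 17, 41]
enqueue(28): queue = [54, 61, 17, 41, 28]
dequeue(): queue = [61, 17, 41, 28]
dequeue(): queue = [17, 41, 28]
enqueue(40): queue = [17, 41, 28, 40]

Answer: 17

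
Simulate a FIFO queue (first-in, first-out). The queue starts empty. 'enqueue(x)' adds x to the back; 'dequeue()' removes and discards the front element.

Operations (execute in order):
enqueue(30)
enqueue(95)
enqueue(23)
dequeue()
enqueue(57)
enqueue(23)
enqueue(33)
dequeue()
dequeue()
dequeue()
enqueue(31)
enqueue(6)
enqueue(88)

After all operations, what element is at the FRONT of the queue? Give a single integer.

enqueue(30): queue = [30]
enqueue(95): queue = [30, 95]
enqueue(23): queue = [30, 95, 23]
dequeue(): queue = [95, 23]
enqueue(57): queue = [95, 23, 57]
enqueue(23): queue = [95, 23, 57, 23]
enqueue(33): queue = [95, 23, 57, 23, 33]
dequeue(): queue = [23, 57, 23, 33]
dequeue(): queue = [57, 23, 33]
dequeue(): queue = [23, 33]
enqueue(31): queue = [23, 33, 31]
enqueue(6): queue = [23, 33, 31, 6]
enqueue(88): queue = [23, 33, 31, 6, 88]

Answer: 23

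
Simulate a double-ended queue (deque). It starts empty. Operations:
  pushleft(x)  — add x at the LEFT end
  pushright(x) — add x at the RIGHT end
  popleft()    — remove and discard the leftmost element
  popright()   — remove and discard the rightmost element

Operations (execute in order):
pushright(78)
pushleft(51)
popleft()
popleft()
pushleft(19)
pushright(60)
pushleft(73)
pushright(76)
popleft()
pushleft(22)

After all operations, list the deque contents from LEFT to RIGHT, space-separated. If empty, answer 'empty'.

pushright(78): [78]
pushleft(51): [51, 78]
popleft(): [78]
popleft(): []
pushleft(19): [19]
pushright(60): [19, 60]
pushleft(73): [73, 19, 60]
pushright(76): [73, 19, 60, 76]
popleft(): [19, 60, 76]
pushleft(22): [22, 19, 60, 76]

Answer: 22 19 60 76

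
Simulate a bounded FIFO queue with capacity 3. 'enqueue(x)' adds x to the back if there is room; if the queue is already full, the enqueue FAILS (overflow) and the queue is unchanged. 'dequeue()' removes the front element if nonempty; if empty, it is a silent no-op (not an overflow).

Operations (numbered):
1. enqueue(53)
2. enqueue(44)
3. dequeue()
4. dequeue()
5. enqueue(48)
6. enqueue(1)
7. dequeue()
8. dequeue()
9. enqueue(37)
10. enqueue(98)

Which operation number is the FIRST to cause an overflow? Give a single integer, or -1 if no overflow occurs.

Answer: -1

Derivation:
1. enqueue(53): size=1
2. enqueue(44): size=2
3. dequeue(): size=1
4. dequeue(): size=0
5. enqueue(48): size=1
6. enqueue(1): size=2
7. dequeue(): size=1
8. dequeue(): size=0
9. enqueue(37): size=1
10. enqueue(98): size=2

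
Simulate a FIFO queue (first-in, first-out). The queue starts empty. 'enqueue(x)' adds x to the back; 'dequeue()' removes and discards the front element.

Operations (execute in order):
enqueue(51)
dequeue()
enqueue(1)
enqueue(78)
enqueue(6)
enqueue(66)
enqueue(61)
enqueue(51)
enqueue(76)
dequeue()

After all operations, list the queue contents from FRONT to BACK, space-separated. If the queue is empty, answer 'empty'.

Answer: 78 6 66 61 51 76

Derivation:
enqueue(51): [51]
dequeue(): []
enqueue(1): [1]
enqueue(78): [1, 78]
enqueue(6): [1, 78, 6]
enqueue(66): [1, 78, 6, 66]
enqueue(61): [1, 78, 6, 66, 61]
enqueue(51): [1, 78, 6, 66, 61, 51]
enqueue(76): [1, 78, 6, 66, 61, 51, 76]
dequeue(): [78, 6, 66, 61, 51, 76]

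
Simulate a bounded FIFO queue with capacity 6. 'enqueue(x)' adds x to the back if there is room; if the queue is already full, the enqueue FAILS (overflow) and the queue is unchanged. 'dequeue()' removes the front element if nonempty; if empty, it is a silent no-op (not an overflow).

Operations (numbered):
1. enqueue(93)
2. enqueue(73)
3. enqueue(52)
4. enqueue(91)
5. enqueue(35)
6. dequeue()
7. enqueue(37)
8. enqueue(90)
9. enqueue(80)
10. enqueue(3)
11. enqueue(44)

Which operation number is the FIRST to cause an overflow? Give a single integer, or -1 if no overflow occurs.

Answer: 9

Derivation:
1. enqueue(93): size=1
2. enqueue(73): size=2
3. enqueue(52): size=3
4. enqueue(91): size=4
5. enqueue(35): size=5
6. dequeue(): size=4
7. enqueue(37): size=5
8. enqueue(90): size=6
9. enqueue(80): size=6=cap → OVERFLOW (fail)
10. enqueue(3): size=6=cap → OVERFLOW (fail)
11. enqueue(44): size=6=cap → OVERFLOW (fail)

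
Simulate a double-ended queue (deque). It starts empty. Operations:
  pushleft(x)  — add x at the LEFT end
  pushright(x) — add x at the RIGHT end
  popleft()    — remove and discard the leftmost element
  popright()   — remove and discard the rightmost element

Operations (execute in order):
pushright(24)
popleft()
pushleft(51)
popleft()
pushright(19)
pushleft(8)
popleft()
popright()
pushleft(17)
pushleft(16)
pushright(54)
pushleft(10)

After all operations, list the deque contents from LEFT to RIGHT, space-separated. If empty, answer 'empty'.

Answer: 10 16 17 54

Derivation:
pushright(24): [24]
popleft(): []
pushleft(51): [51]
popleft(): []
pushright(19): [19]
pushleft(8): [8, 19]
popleft(): [19]
popright(): []
pushleft(17): [17]
pushleft(16): [16, 17]
pushright(54): [16, 17, 54]
pushleft(10): [10, 16, 17, 54]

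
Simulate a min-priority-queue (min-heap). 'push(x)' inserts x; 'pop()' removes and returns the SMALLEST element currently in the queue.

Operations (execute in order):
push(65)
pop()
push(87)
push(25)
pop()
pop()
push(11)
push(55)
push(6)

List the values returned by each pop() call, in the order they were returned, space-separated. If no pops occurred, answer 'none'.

Answer: 65 25 87

Derivation:
push(65): heap contents = [65]
pop() → 65: heap contents = []
push(87): heap contents = [87]
push(25): heap contents = [25, 87]
pop() → 25: heap contents = [87]
pop() → 87: heap contents = []
push(11): heap contents = [11]
push(55): heap contents = [11, 55]
push(6): heap contents = [6, 11, 55]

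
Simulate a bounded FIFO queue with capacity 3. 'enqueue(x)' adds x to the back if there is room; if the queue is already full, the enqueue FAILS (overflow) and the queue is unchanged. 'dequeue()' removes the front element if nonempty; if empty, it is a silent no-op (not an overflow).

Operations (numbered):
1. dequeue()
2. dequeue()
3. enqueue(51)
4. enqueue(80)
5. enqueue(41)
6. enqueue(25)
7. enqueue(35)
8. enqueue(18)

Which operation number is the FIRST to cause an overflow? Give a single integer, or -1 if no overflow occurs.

Answer: 6

Derivation:
1. dequeue(): empty, no-op, size=0
2. dequeue(): empty, no-op, size=0
3. enqueue(51): size=1
4. enqueue(80): size=2
5. enqueue(41): size=3
6. enqueue(25): size=3=cap → OVERFLOW (fail)
7. enqueue(35): size=3=cap → OVERFLOW (fail)
8. enqueue(18): size=3=cap → OVERFLOW (fail)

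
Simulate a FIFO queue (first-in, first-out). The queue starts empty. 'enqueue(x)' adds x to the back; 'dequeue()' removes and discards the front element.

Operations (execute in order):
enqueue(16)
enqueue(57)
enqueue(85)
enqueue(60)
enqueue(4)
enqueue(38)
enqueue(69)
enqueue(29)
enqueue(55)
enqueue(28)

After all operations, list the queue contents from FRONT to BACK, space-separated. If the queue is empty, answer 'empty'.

Answer: 16 57 85 60 4 38 69 29 55 28

Derivation:
enqueue(16): [16]
enqueue(57): [16, 57]
enqueue(85): [16, 57, 85]
enqueue(60): [16, 57, 85, 60]
enqueue(4): [16, 57, 85, 60, 4]
enqueue(38): [16, 57, 85, 60, 4, 38]
enqueue(69): [16, 57, 85, 60, 4, 38, 69]
enqueue(29): [16, 57, 85, 60, 4, 38, 69, 29]
enqueue(55): [16, 57, 85, 60, 4, 38, 69, 29, 55]
enqueue(28): [16, 57, 85, 60, 4, 38, 69, 29, 55, 28]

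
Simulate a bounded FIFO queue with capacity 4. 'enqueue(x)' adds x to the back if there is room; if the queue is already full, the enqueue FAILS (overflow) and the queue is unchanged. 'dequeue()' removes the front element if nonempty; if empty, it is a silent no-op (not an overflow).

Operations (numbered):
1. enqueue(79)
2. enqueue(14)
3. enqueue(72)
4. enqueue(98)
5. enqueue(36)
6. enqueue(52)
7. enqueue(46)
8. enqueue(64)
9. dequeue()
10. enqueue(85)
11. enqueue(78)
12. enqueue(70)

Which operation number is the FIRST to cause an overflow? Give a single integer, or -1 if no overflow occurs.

Answer: 5

Derivation:
1. enqueue(79): size=1
2. enqueue(14): size=2
3. enqueue(72): size=3
4. enqueue(98): size=4
5. enqueue(36): size=4=cap → OVERFLOW (fail)
6. enqueue(52): size=4=cap → OVERFLOW (fail)
7. enqueue(46): size=4=cap → OVERFLOW (fail)
8. enqueue(64): size=4=cap → OVERFLOW (fail)
9. dequeue(): size=3
10. enqueue(85): size=4
11. enqueue(78): size=4=cap → OVERFLOW (fail)
12. enqueue(70): size=4=cap → OVERFLOW (fail)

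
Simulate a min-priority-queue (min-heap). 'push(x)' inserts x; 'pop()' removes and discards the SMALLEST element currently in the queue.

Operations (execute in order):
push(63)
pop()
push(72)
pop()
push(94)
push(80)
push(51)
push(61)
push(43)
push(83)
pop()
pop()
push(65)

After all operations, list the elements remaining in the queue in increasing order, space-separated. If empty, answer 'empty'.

push(63): heap contents = [63]
pop() → 63: heap contents = []
push(72): heap contents = [72]
pop() → 72: heap contents = []
push(94): heap contents = [94]
push(80): heap contents = [80, 94]
push(51): heap contents = [51, 80, 94]
push(61): heap contents = [51, 61, 80, 94]
push(43): heap contents = [43, 51, 61, 80, 94]
push(83): heap contents = [43, 51, 61, 80, 83, 94]
pop() → 43: heap contents = [51, 61, 80, 83, 94]
pop() → 51: heap contents = [61, 80, 83, 94]
push(65): heap contents = [61, 65, 80, 83, 94]

Answer: 61 65 80 83 94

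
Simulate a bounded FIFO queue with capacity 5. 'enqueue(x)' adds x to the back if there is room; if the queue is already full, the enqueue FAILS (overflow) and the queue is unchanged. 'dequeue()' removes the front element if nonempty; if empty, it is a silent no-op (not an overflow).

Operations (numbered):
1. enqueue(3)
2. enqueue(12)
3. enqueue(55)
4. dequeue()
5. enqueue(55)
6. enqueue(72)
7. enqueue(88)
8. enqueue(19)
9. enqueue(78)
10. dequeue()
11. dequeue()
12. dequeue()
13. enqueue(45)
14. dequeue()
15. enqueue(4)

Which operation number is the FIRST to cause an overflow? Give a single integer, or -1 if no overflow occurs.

Answer: 8

Derivation:
1. enqueue(3): size=1
2. enqueue(12): size=2
3. enqueue(55): size=3
4. dequeue(): size=2
5. enqueue(55): size=3
6. enqueue(72): size=4
7. enqueue(88): size=5
8. enqueue(19): size=5=cap → OVERFLOW (fail)
9. enqueue(78): size=5=cap → OVERFLOW (fail)
10. dequeue(): size=4
11. dequeue(): size=3
12. dequeue(): size=2
13. enqueue(45): size=3
14. dequeue(): size=2
15. enqueue(4): size=3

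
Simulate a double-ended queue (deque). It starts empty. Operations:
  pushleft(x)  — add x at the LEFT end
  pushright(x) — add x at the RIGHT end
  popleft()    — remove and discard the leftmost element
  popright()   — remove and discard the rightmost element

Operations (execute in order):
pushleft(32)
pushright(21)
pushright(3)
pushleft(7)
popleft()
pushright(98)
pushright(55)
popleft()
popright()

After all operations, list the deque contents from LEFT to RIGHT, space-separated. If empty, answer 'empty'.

Answer: 21 3 98

Derivation:
pushleft(32): [32]
pushright(21): [32, 21]
pushright(3): [32, 21, 3]
pushleft(7): [7, 32, 21, 3]
popleft(): [32, 21, 3]
pushright(98): [32, 21, 3, 98]
pushright(55): [32, 21, 3, 98, 55]
popleft(): [21, 3, 98, 55]
popright(): [21, 3, 98]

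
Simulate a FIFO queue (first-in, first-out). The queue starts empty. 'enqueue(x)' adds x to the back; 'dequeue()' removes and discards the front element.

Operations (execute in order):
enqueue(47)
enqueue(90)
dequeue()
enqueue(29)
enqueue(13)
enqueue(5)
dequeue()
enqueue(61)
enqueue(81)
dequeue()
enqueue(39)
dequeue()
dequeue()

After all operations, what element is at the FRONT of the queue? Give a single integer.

enqueue(47): queue = [47]
enqueue(90): queue = [47, 90]
dequeue(): queue = [90]
enqueue(29): queue = [90, 29]
enqueue(13): queue = [90, 29, 13]
enqueue(5): queue = [90, 29, 13, 5]
dequeue(): queue = [29, 13, 5]
enqueue(61): queue = [29, 13, 5, 61]
enqueue(81): queue = [29, 13, 5, 61, 81]
dequeue(): queue = [13, 5, 61, 81]
enqueue(39): queue = [13, 5, 61, 81, 39]
dequeue(): queue = [5, 61, 81, 39]
dequeue(): queue = [61, 81, 39]

Answer: 61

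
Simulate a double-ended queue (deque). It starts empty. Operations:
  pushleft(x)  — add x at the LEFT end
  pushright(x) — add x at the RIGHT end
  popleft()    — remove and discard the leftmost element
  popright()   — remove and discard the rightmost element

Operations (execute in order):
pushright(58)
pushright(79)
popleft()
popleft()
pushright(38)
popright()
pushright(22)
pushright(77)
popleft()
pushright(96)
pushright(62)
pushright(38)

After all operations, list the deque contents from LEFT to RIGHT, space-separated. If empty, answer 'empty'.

Answer: 77 96 62 38

Derivation:
pushright(58): [58]
pushright(79): [58, 79]
popleft(): [79]
popleft(): []
pushright(38): [38]
popright(): []
pushright(22): [22]
pushright(77): [22, 77]
popleft(): [77]
pushright(96): [77, 96]
pushright(62): [77, 96, 62]
pushright(38): [77, 96, 62, 38]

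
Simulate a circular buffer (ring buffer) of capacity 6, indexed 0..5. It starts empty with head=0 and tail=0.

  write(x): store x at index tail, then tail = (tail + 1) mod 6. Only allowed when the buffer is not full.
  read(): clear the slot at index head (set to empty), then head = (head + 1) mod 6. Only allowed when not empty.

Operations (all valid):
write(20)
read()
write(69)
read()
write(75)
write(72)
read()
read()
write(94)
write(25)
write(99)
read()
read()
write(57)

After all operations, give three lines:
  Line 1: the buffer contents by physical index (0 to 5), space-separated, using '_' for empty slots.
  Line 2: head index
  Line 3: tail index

Answer: 99 57 _ _ _ _
0
2

Derivation:
write(20): buf=[20 _ _ _ _ _], head=0, tail=1, size=1
read(): buf=[_ _ _ _ _ _], head=1, tail=1, size=0
write(69): buf=[_ 69 _ _ _ _], head=1, tail=2, size=1
read(): buf=[_ _ _ _ _ _], head=2, tail=2, size=0
write(75): buf=[_ _ 75 _ _ _], head=2, tail=3, size=1
write(72): buf=[_ _ 75 72 _ _], head=2, tail=4, size=2
read(): buf=[_ _ _ 72 _ _], head=3, tail=4, size=1
read(): buf=[_ _ _ _ _ _], head=4, tail=4, size=0
write(94): buf=[_ _ _ _ 94 _], head=4, tail=5, size=1
write(25): buf=[_ _ _ _ 94 25], head=4, tail=0, size=2
write(99): buf=[99 _ _ _ 94 25], head=4, tail=1, size=3
read(): buf=[99 _ _ _ _ 25], head=5, tail=1, size=2
read(): buf=[99 _ _ _ _ _], head=0, tail=1, size=1
write(57): buf=[99 57 _ _ _ _], head=0, tail=2, size=2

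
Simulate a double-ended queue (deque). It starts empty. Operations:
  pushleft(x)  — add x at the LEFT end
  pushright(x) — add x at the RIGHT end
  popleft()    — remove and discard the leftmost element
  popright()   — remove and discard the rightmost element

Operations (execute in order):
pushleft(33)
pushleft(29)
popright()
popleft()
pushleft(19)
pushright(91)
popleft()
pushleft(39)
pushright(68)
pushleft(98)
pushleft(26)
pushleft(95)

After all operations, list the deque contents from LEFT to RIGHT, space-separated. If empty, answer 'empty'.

Answer: 95 26 98 39 91 68

Derivation:
pushleft(33): [33]
pushleft(29): [29, 33]
popright(): [29]
popleft(): []
pushleft(19): [19]
pushright(91): [19, 91]
popleft(): [91]
pushleft(39): [39, 91]
pushright(68): [39, 91, 68]
pushleft(98): [98, 39, 91, 68]
pushleft(26): [26, 98, 39, 91, 68]
pushleft(95): [95, 26, 98, 39, 91, 68]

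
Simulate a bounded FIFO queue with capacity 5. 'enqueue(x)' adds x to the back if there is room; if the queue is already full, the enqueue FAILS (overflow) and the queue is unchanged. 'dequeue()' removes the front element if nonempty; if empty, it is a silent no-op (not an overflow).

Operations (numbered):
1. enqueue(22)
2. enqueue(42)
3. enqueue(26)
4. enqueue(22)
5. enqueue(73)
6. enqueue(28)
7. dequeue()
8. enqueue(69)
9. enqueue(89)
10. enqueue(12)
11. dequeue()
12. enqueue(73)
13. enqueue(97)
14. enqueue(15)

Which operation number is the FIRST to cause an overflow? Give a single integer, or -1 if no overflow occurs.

Answer: 6

Derivation:
1. enqueue(22): size=1
2. enqueue(42): size=2
3. enqueue(26): size=3
4. enqueue(22): size=4
5. enqueue(73): size=5
6. enqueue(28): size=5=cap → OVERFLOW (fail)
7. dequeue(): size=4
8. enqueue(69): size=5
9. enqueue(89): size=5=cap → OVERFLOW (fail)
10. enqueue(12): size=5=cap → OVERFLOW (fail)
11. dequeue(): size=4
12. enqueue(73): size=5
13. enqueue(97): size=5=cap → OVERFLOW (fail)
14. enqueue(15): size=5=cap → OVERFLOW (fail)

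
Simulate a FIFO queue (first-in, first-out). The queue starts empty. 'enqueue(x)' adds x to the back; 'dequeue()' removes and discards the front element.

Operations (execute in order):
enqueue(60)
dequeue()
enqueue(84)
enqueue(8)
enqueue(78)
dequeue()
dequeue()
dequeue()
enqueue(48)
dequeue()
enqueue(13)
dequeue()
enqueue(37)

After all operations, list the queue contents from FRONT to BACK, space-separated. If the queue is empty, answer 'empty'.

Answer: 37

Derivation:
enqueue(60): [60]
dequeue(): []
enqueue(84): [84]
enqueue(8): [84, 8]
enqueue(78): [84, 8, 78]
dequeue(): [8, 78]
dequeue(): [78]
dequeue(): []
enqueue(48): [48]
dequeue(): []
enqueue(13): [13]
dequeue(): []
enqueue(37): [37]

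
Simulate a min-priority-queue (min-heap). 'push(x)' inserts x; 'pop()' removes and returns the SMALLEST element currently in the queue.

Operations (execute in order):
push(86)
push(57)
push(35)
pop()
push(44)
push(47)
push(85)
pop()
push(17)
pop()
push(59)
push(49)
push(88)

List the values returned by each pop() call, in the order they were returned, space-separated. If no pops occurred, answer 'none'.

push(86): heap contents = [86]
push(57): heap contents = [57, 86]
push(35): heap contents = [35, 57, 86]
pop() → 35: heap contents = [57, 86]
push(44): heap contents = [44, 57, 86]
push(47): heap contents = [44, 47, 57, 86]
push(85): heap contents = [44, 47, 57, 85, 86]
pop() → 44: heap contents = [47, 57, 85, 86]
push(17): heap contents = [17, 47, 57, 85, 86]
pop() → 17: heap contents = [47, 57, 85, 86]
push(59): heap contents = [47, 57, 59, 85, 86]
push(49): heap contents = [47, 49, 57, 59, 85, 86]
push(88): heap contents = [47, 49, 57, 59, 85, 86, 88]

Answer: 35 44 17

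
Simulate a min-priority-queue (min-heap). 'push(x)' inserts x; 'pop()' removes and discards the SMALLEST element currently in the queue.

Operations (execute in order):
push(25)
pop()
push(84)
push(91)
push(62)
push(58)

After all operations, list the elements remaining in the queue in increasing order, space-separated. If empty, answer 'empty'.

Answer: 58 62 84 91

Derivation:
push(25): heap contents = [25]
pop() → 25: heap contents = []
push(84): heap contents = [84]
push(91): heap contents = [84, 91]
push(62): heap contents = [62, 84, 91]
push(58): heap contents = [58, 62, 84, 91]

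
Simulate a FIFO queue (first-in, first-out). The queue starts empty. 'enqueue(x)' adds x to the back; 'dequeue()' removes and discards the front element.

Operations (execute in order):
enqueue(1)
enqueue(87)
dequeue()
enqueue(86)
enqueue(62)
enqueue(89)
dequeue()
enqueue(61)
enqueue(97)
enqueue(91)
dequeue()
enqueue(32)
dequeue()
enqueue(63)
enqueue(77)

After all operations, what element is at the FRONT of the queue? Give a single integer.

enqueue(1): queue = [1]
enqueue(87): queue = [1, 87]
dequeue(): queue = [87]
enqueue(86): queue = [87, 86]
enqueue(62): queue = [87, 86, 62]
enqueue(89): queue = [87, 86, 62, 89]
dequeue(): queue = [86, 62, 89]
enqueue(61): queue = [86, 62, 89, 61]
enqueue(97): queue = [86, 62, 89, 61, 97]
enqueue(91): queue = [86, 62, 89, 61, 97, 91]
dequeue(): queue = [62, 89, 61, 97, 91]
enqueue(32): queue = [62, 89, 61, 97, 91, 32]
dequeue(): queue = [89, 61, 97, 91, 32]
enqueue(63): queue = [89, 61, 97, 91, 32, 63]
enqueue(77): queue = [89, 61, 97, 91, 32, 63, 77]

Answer: 89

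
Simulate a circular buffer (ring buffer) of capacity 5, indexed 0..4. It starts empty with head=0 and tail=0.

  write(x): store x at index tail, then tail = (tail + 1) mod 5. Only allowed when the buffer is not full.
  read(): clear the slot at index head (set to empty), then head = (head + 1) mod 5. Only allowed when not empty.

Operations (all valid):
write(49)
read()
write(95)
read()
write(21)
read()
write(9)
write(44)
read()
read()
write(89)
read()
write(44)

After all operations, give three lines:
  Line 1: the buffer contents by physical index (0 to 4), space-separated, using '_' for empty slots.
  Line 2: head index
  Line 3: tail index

Answer: _ 44 _ _ _
1
2

Derivation:
write(49): buf=[49 _ _ _ _], head=0, tail=1, size=1
read(): buf=[_ _ _ _ _], head=1, tail=1, size=0
write(95): buf=[_ 95 _ _ _], head=1, tail=2, size=1
read(): buf=[_ _ _ _ _], head=2, tail=2, size=0
write(21): buf=[_ _ 21 _ _], head=2, tail=3, size=1
read(): buf=[_ _ _ _ _], head=3, tail=3, size=0
write(9): buf=[_ _ _ 9 _], head=3, tail=4, size=1
write(44): buf=[_ _ _ 9 44], head=3, tail=0, size=2
read(): buf=[_ _ _ _ 44], head=4, tail=0, size=1
read(): buf=[_ _ _ _ _], head=0, tail=0, size=0
write(89): buf=[89 _ _ _ _], head=0, tail=1, size=1
read(): buf=[_ _ _ _ _], head=1, tail=1, size=0
write(44): buf=[_ 44 _ _ _], head=1, tail=2, size=1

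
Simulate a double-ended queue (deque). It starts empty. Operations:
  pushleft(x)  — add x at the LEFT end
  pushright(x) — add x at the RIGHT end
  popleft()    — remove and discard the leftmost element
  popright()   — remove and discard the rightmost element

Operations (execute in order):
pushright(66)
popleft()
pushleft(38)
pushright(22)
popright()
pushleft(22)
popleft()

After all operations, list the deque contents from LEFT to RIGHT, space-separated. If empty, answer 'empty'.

Answer: 38

Derivation:
pushright(66): [66]
popleft(): []
pushleft(38): [38]
pushright(22): [38, 22]
popright(): [38]
pushleft(22): [22, 38]
popleft(): [38]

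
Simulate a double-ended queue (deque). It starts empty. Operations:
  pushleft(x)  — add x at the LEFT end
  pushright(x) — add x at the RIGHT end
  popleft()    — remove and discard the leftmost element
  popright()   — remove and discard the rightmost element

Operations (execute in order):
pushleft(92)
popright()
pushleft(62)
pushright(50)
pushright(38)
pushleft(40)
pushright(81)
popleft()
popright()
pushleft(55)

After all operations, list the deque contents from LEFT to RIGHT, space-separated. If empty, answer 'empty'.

Answer: 55 62 50 38

Derivation:
pushleft(92): [92]
popright(): []
pushleft(62): [62]
pushright(50): [62, 50]
pushright(38): [62, 50, 38]
pushleft(40): [40, 62, 50, 38]
pushright(81): [40, 62, 50, 38, 81]
popleft(): [62, 50, 38, 81]
popright(): [62, 50, 38]
pushleft(55): [55, 62, 50, 38]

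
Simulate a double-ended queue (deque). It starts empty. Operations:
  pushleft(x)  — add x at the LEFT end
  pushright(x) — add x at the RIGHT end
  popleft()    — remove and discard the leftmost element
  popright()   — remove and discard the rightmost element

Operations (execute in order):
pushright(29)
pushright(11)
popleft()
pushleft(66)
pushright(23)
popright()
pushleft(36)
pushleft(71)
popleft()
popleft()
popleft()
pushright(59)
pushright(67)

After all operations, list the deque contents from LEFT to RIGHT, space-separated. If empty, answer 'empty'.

Answer: 11 59 67

Derivation:
pushright(29): [29]
pushright(11): [29, 11]
popleft(): [11]
pushleft(66): [66, 11]
pushright(23): [66, 11, 23]
popright(): [66, 11]
pushleft(36): [36, 66, 11]
pushleft(71): [71, 36, 66, 11]
popleft(): [36, 66, 11]
popleft(): [66, 11]
popleft(): [11]
pushright(59): [11, 59]
pushright(67): [11, 59, 67]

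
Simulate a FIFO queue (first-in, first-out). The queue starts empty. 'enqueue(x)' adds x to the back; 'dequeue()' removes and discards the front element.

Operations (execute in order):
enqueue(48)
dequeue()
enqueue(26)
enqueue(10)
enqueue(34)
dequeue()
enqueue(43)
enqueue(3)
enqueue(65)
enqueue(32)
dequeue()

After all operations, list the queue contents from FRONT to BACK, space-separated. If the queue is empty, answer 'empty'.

Answer: 34 43 3 65 32

Derivation:
enqueue(48): [48]
dequeue(): []
enqueue(26): [26]
enqueue(10): [26, 10]
enqueue(34): [26, 10, 34]
dequeue(): [10, 34]
enqueue(43): [10, 34, 43]
enqueue(3): [10, 34, 43, 3]
enqueue(65): [10, 34, 43, 3, 65]
enqueue(32): [10, 34, 43, 3, 65, 32]
dequeue(): [34, 43, 3, 65, 32]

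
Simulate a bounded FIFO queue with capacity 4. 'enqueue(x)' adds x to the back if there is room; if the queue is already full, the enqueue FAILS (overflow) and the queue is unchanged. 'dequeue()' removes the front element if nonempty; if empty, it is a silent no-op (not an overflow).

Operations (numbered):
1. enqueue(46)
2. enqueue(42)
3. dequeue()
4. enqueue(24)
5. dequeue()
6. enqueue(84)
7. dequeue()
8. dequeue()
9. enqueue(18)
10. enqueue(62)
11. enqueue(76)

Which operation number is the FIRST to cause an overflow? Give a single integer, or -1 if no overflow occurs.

Answer: -1

Derivation:
1. enqueue(46): size=1
2. enqueue(42): size=2
3. dequeue(): size=1
4. enqueue(24): size=2
5. dequeue(): size=1
6. enqueue(84): size=2
7. dequeue(): size=1
8. dequeue(): size=0
9. enqueue(18): size=1
10. enqueue(62): size=2
11. enqueue(76): size=3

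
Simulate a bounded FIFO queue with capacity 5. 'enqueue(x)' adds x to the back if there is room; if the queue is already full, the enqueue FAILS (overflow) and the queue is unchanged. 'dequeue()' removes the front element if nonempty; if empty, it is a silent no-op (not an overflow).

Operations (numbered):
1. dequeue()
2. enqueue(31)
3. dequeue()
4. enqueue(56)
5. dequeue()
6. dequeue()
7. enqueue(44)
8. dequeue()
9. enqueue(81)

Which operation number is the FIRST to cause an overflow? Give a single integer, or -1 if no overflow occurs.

Answer: -1

Derivation:
1. dequeue(): empty, no-op, size=0
2. enqueue(31): size=1
3. dequeue(): size=0
4. enqueue(56): size=1
5. dequeue(): size=0
6. dequeue(): empty, no-op, size=0
7. enqueue(44): size=1
8. dequeue(): size=0
9. enqueue(81): size=1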